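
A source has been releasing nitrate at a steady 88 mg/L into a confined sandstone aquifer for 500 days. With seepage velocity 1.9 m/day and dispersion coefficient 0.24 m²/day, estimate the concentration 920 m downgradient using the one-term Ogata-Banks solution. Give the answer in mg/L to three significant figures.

85.7 mg/L

For a continuous step input, C/C₀ ≈ ½·erfc((x−vt)/(2√(Dt))).
vt = 1.9 × 500 = 950 m and 2√(Dt) = 2√(0.24 × 500) = 21.91 m.
Argument (x−vt)/(2√(Dt)) = (920 − 950)/21.91 = -1.369; ½·erfc(-1.369) = 0.9736.
C = 88 × 0.9736 = 85.7 mg/L.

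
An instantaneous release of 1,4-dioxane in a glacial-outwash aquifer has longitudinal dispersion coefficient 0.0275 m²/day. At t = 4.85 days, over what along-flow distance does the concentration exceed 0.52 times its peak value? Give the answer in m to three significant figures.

The plume is Gaussian with σ = √(2Dt) = √(2 × 0.0275 × 4.85) = 0.5165 m.
C/C_peak = exp(−Δx²/(2σ²)) = 0.52 ⇒ Δx = σ·√(−2 ln 0.52) = 0.5165 × 1.144 = 0.5909 m.
Width = 2Δx = 1.18 m.

1.18 m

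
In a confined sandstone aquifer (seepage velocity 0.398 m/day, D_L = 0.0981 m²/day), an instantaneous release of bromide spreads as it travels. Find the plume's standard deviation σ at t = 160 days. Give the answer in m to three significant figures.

Dispersive spreading gives a Gaussian with σ² = 2Dt; advection only shifts the center.
σ = √(2 × 0.0981 × 160) = 5.60 m.

5.60 m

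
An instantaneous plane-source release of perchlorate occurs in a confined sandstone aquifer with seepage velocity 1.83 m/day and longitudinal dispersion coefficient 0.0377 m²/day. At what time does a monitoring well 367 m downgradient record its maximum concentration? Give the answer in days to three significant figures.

201 days

For the 1D instantaneous-source solution, setting ∂C/∂t = 0 at fixed x gives v²t² + 2Dt − x² = 0, so t = (√(D² + v²x²) − D)/v².
√(D² + v²x²) = √(0.0377² + 1.83² × 367²) = 671.6; v² = 3.3489.
t = (671.6 − 0.0377)/3.3489 = 201 days (vs. the pure-advection estimate x/v = 201 d).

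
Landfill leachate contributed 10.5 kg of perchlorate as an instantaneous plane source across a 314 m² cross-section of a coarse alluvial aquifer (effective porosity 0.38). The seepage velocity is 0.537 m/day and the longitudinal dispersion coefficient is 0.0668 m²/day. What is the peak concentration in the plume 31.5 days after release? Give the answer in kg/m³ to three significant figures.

0.0171 kg/m³

The peak of an instantaneous 1D plume sits at x = vt; there the Gaussian factor is 1 and C_max = M/(n_e·A·√(4πDt)), where n_e·A is the pore area the mass is dissolved in.
√(4πDt) = √(4π × 0.0668 × 31.5) = 5.142 m, so C_max = 10.5/(0.38 × 314 × 5.142) = 0.0171 kg/m³.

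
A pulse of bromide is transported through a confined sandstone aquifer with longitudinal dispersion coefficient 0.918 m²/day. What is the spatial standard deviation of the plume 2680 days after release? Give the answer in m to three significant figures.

Dispersive spreading gives a Gaussian with σ² = 2Dt; advection only shifts the center.
σ = √(2 × 0.918 × 2680) = 70.1 m.

70.1 m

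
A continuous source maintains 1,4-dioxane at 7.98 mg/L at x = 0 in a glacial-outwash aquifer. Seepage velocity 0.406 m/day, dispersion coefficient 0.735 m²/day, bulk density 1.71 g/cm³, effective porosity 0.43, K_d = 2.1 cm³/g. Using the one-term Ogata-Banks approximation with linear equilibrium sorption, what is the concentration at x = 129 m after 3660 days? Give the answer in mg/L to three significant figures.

Retardation factor R = 1 + ρ_b·K_d/n = 1 + 1.71 × 2.1/0.43 = 9.351.
Sorption retards both mechanisms: v_R = v/R = 0.04342 m/day, D_R = D/R = 0.07860 m²/day.
v_R·t = 0.04342 × 3660 = 158.9172 m; 2√(D_R t) = 33.92 m; argument = (129 − 158.9172)/33.92 = -0.8820.
C = C₀ × ½·erfc(-0.8820) = 7.98 × 0.8939 = 7.13 mg/L.

7.13 mg/L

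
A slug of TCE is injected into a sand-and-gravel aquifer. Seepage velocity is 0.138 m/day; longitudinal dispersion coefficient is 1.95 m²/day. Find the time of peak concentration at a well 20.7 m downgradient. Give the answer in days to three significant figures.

For the 1D instantaneous-source solution, setting ∂C/∂t = 0 at fixed x gives v²t² + 2Dt − x² = 0, so t = (√(D² + v²x²) − D)/v².
√(D² + v²x²) = √(1.95² + 0.138² × 20.7²) = 3.459; v² = 0.019044.
t = (3.459 − 1.95)/0.019044 = 79.2 days (vs. the pure-advection estimate x/v = 150 d).

79.2 days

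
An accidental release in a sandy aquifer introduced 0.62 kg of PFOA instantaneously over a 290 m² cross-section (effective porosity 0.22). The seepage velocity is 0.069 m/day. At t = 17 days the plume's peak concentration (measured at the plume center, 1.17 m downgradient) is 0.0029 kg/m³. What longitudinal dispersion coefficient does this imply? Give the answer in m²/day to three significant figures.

At the plume center C_max = M/(n_e·A·√(4πDt)), so D = M²/(4πt·(n_e·A·C_max)²).
n_e·A·C_max = 0.22 × 290 × 0.0029 = 0.1850 kg/m.
D = 0.62²/(4π × 17 × 0.1850²) = 0.0526 m²/day.

0.0526 m²/day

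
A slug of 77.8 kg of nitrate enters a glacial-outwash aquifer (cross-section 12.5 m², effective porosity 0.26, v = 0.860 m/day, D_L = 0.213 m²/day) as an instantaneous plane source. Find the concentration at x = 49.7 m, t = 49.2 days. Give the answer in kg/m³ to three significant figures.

0.567 kg/m³

For an instantaneous plane source, C(x,t) = M/(n_e·A·√(4πDt)) · exp(−(x−vt)²/(4Dt)), with n_e·A the pore (flow) area.
Plume center vt = 0.860 × 49.2 = 42.312 m, so the well at 49.7 m is 7.388 m downgradient of the peak.
√(4πDt) = 11.48 m, giving peak height M/(n_e·A·√(4πDt)) = 77.8/(0.26 × 12.5 × 11.48) = 2.085 kg/m³.
(x−vt)²/(4Dt) = (7.388)²/(4 × 0.213 × 49.2) = 1.302; exp(−1.302) = 0.2720.
C = 2.085 × 0.2720 = 0.567 kg/m³.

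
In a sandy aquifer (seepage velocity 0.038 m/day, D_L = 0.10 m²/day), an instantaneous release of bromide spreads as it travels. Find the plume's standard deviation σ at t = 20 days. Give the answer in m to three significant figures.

2.00 m

Dispersive spreading gives a Gaussian with σ² = 2Dt; advection only shifts the center.
σ = √(2 × 0.10 × 20) = 2.00 m.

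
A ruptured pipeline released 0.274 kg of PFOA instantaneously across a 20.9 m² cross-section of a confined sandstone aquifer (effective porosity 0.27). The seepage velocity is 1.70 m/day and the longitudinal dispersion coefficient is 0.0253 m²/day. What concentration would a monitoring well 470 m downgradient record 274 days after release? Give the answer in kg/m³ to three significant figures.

0.00275 kg/m³

For an instantaneous plane source, C(x,t) = M/(n_e·A·√(4πDt)) · exp(−(x−vt)²/(4Dt)), with n_e·A the pore (flow) area.
Plume center vt = 1.70 × 274 = 465.8 m, so the well at 470 m is 4.2 m downgradient of the peak.
√(4πDt) = 9.333 m, giving peak height M/(n_e·A·√(4πDt)) = 0.274/(0.27 × 20.9 × 9.333) = 0.005203 kg/m³.
(x−vt)²/(4Dt) = (4.2)²/(4 × 0.0253 × 274) = 0.6362; exp(−0.6362) = 0.5293.
C = 0.005203 × 0.5293 = 0.00275 kg/m³.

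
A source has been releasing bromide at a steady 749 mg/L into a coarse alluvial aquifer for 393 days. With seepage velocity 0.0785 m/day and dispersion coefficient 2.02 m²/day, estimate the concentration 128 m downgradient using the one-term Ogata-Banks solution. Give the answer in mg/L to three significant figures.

5.53 mg/L

For a continuous step input, C/C₀ ≈ ½·erfc((x−vt)/(2√(Dt))).
vt = 0.0785 × 393 = 30.8505 m and 2√(Dt) = 2√(2.02 × 393) = 56.35 m.
Argument (x−vt)/(2√(Dt)) = (128 − 30.8505)/56.35 = 1.724; ½·erfc(1.724) = 0.007382.
C = 749 × 0.007382 = 5.53 mg/L.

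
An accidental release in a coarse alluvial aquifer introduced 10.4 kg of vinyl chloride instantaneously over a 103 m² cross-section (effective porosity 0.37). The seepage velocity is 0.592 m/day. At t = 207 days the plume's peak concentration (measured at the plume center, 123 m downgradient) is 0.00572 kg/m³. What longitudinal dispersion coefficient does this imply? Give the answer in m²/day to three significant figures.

At the plume center C_max = M/(n_e·A·√(4πDt)), so D = M²/(4πt·(n_e·A·C_max)²).
n_e·A·C_max = 0.37 × 103 × 0.00572 = 0.2180 kg/m.
D = 10.4²/(4π × 207 × 0.2180²) = 0.875 m²/day.

0.875 m²/day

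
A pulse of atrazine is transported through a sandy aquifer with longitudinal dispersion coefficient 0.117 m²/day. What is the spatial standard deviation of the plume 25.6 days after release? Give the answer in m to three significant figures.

2.45 m

Dispersive spreading gives a Gaussian with σ² = 2Dt; advection only shifts the center.
σ = √(2 × 0.117 × 25.6) = 2.45 m.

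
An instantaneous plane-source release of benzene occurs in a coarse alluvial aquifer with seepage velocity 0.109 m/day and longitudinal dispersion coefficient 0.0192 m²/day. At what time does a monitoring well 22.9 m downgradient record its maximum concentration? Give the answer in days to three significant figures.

208 days

For the 1D instantaneous-source solution, setting ∂C/∂t = 0 at fixed x gives v²t² + 2Dt − x² = 0, so t = (√(D² + v²x²) − D)/v².
√(D² + v²x²) = √(0.0192² + 0.109² × 22.9²) = 2.496; v² = 0.011881.
t = (2.496 − 0.0192)/0.011881 = 208 days (vs. the pure-advection estimate x/v = 210 d).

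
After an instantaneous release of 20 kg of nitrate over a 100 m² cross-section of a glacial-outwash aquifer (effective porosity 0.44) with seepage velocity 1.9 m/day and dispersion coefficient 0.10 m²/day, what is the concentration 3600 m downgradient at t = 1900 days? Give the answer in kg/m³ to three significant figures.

0.00816 kg/m³

For an instantaneous plane source, C(x,t) = M/(n_e·A·√(4πDt)) · exp(−(x−vt)²/(4Dt)), with n_e·A the pore (flow) area.
Plume center vt = 1.9 × 1900 = 3610 m, so the well at 3600 m is 10 m upgradient of the peak.
√(4πDt) = 48.86 m, giving peak height M/(n_e·A·√(4πDt)) = 20/(0.44 × 100 × 48.86) = 0.009303 kg/m³.
(x−vt)²/(4Dt) = (-10)²/(4 × 0.10 × 1900) = 0.1316; exp(−0.1316) = 0.8767.
C = 0.009303 × 0.8767 = 0.00816 kg/m³.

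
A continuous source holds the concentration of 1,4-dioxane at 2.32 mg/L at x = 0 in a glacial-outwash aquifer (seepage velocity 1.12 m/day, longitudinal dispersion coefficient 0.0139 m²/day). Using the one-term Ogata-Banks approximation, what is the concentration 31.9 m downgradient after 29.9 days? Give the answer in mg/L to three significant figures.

For a continuous step input, C/C₀ ≈ ½·erfc((x−vt)/(2√(Dt))).
vt = 1.12 × 29.9 = 33.488 m and 2√(Dt) = 2√(0.0139 × 29.9) = 1.289 m.
Argument (x−vt)/(2√(Dt)) = (31.9 − 33.488)/1.289 = -1.232; ½·erfc(-1.232) = 0.9593.
C = 2.32 × 0.9593 = 2.23 mg/L.

2.23 mg/L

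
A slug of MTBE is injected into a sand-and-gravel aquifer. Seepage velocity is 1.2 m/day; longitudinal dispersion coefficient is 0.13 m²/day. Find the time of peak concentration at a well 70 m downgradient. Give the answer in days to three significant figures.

58.2 days

For the 1D instantaneous-source solution, setting ∂C/∂t = 0 at fixed x gives v²t² + 2Dt − x² = 0, so t = (√(D² + v²x²) − D)/v².
√(D² + v²x²) = √(0.13² + 1.2² × 70²) = 84.00; v² = 1.44.
t = (84.00 − 0.13)/1.44 = 58.2 days (vs. the pure-advection estimate x/v = 58.3 d).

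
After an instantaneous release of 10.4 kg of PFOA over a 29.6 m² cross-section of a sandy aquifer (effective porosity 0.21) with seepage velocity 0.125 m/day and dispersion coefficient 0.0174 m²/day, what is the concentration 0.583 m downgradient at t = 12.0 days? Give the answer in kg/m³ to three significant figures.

For an instantaneous plane source, C(x,t) = M/(n_e·A·√(4πDt)) · exp(−(x−vt)²/(4Dt)), with n_e·A the pore (flow) area.
Plume center vt = 0.125 × 12.0 = 1.5 m, so the well at 0.583 m is 0.917 m upgradient of the peak.
√(4πDt) = 1.620 m, giving peak height M/(n_e·A·√(4πDt)) = 10.4/(0.21 × 29.6 × 1.620) = 1.033 kg/m³.
(x−vt)²/(4Dt) = (-0.917)²/(4 × 0.0174 × 12.0) = 1.007; exp(−1.007) = 0.3653.
C = 1.033 × 0.3653 = 0.377 kg/m³.

0.377 kg/m³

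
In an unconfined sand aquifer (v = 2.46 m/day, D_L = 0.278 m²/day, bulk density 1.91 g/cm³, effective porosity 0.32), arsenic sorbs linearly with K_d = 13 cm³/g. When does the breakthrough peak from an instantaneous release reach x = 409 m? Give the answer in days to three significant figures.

Retardation factor R = 1 + ρ_b·K_d/n = 1 + 1.91 × 13/0.32 = 78.59.
Sorption retards both mechanisms: v_R = v/R = 0.03130 m/day, D_R = D/R = 0.003537 m²/day.
Peak time from v_R²t² + 2D_R t − x² = 0: t = (√(D_R² + v_R²x²) − D_R)/v_R².
√(D_R² + v_R²x²) = √(0.003537² + 0.03130² × 409²) = 12.80; v_R² = 0.0009797.
t = (12.80 − 0.003537)/0.0009797 = 13100 days.

13100 days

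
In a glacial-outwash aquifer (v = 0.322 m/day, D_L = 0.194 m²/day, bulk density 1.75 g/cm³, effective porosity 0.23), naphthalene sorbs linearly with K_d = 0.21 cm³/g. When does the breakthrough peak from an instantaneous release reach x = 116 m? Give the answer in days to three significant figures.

931 days

Retardation factor R = 1 + ρ_b·K_d/n = 1 + 1.75 × 0.21/0.23 = 2.598.
Sorption retards both mechanisms: v_R = v/R = 0.1239 m/day, D_R = D/R = 0.07467 m²/day.
Peak time from v_R²t² + 2D_R t − x² = 0: t = (√(D_R² + v_R²x²) − D_R)/v_R².
√(D_R² + v_R²x²) = √(0.07467² + 0.1239² × 116²) = 14.37; v_R² = 0.01535.
t = (14.37 − 0.07467)/0.01535 = 931 days.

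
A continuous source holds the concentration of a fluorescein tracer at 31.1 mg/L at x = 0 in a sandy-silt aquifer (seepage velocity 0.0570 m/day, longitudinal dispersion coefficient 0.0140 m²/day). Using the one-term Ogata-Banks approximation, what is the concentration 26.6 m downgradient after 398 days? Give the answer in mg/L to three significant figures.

3.75 mg/L

For a continuous step input, C/C₀ ≈ ½·erfc((x−vt)/(2√(Dt))).
vt = 0.0570 × 398 = 22.686 m and 2√(Dt) = 2√(0.0140 × 398) = 4.721 m.
Argument (x−vt)/(2√(Dt)) = (26.6 − 22.686)/4.721 = 0.8291; ½·erfc(0.8291) = 0.1205.
C = 31.1 × 0.1205 = 3.75 mg/L.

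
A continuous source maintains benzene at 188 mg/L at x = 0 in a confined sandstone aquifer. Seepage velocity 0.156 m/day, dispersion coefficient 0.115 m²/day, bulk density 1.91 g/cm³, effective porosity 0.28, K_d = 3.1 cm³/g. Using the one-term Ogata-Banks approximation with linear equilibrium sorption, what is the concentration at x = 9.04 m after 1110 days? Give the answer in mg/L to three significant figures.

Retardation factor R = 1 + ρ_b·K_d/n = 1 + 1.91 × 3.1/0.28 = 22.15.
Sorption retards both mechanisms: v_R = v/R = 0.007043 m/day, D_R = D/R = 0.005192 m²/day.
v_R·t = 0.007043 × 1110 = 7.81773 m; 2√(D_R t) = 4.801 m; argument = (9.04 − 7.81773)/4.801 = 0.2546.
C = C₀ × ½·erfc(0.2546) = 188 × 0.3594 = 67.6 mg/L.

67.6 mg/L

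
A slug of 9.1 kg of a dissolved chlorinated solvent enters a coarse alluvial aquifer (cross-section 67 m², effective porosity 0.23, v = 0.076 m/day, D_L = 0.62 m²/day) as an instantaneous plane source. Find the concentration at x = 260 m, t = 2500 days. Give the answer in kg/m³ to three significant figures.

For an instantaneous plane source, C(x,t) = M/(n_e·A·√(4πDt)) · exp(−(x−vt)²/(4Dt)), with n_e·A the pore (flow) area.
Plume center vt = 0.076 × 2500 = 190 m, so the well at 260 m is 70 m downgradient of the peak.
√(4πDt) = 139.6 m, giving peak height M/(n_e·A·√(4πDt)) = 9.1/(0.23 × 67 × 139.6) = 0.004230 kg/m³.
(x−vt)²/(4Dt) = (70)²/(4 × 0.62 × 2500) = 0.7903; exp(−0.7903) = 0.4537.
C = 0.004230 × 0.4537 = 0.00192 kg/m³.

0.00192 kg/m³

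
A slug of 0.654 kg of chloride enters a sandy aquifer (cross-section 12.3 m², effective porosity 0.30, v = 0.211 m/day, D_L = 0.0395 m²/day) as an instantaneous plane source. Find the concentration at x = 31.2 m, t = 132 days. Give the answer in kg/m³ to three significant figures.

0.0128 kg/m³

For an instantaneous plane source, C(x,t) = M/(n_e·A·√(4πDt)) · exp(−(x−vt)²/(4Dt)), with n_e·A the pore (flow) area.
Plume center vt = 0.211 × 132 = 27.852 m, so the well at 31.2 m is 3.348 m downgradient of the peak.
√(4πDt) = 8.095 m, giving peak height M/(n_e·A·√(4πDt)) = 0.654/(0.30 × 12.3 × 8.095) = 0.02189 kg/m³.
(x−vt)²/(4Dt) = (3.348)²/(4 × 0.0395 × 132) = 0.5375; exp(−0.5375) = 0.5842.
C = 0.02189 × 0.5842 = 0.0128 kg/m³.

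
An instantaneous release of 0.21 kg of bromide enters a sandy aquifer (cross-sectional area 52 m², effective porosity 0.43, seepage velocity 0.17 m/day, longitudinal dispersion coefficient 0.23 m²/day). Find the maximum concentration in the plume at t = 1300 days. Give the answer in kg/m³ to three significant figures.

0.000153 kg/m³

The peak of an instantaneous 1D plume sits at x = vt; there the Gaussian factor is 1 and C_max = M/(n_e·A·√(4πDt)), where n_e·A is the pore area the mass is dissolved in.
√(4πDt) = √(4π × 0.23 × 1300) = 61.30 m, so C_max = 0.21/(0.43 × 52 × 61.30) = 0.000153 kg/m³.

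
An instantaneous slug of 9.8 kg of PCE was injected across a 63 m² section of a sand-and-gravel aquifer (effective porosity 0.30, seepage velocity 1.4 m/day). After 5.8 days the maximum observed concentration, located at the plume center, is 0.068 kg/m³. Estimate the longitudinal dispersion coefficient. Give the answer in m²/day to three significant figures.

0.798 m²/day

At the plume center C_max = M/(n_e·A·√(4πDt)), so D = M²/(4πt·(n_e·A·C_max)²).
n_e·A·C_max = 0.30 × 63 × 0.068 = 1.285 kg/m.
D = 9.8²/(4π × 5.8 × 1.285²) = 0.798 m²/day.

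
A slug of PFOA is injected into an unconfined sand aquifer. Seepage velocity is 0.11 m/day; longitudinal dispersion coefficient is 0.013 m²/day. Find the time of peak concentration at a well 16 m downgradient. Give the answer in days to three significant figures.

For the 1D instantaneous-source solution, setting ∂C/∂t = 0 at fixed x gives v²t² + 2Dt − x² = 0, so t = (√(D² + v²x²) − D)/v².
√(D² + v²x²) = √(0.013² + 0.11² × 16²) = 1.760; v² = 0.0121.
t = (1.760 − 0.013)/0.0121 = 144 days (vs. the pure-advection estimate x/v = 145 d).

144 days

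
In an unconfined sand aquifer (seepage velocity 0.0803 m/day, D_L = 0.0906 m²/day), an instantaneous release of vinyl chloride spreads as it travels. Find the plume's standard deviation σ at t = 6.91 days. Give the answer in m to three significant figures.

1.12 m

Dispersive spreading gives a Gaussian with σ² = 2Dt; advection only shifts the center.
σ = √(2 × 0.0906 × 6.91) = 1.12 m.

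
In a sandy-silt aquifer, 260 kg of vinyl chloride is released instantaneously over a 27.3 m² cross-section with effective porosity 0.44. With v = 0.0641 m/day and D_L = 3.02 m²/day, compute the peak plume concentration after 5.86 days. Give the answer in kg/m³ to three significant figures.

1.45 kg/m³

The peak of an instantaneous 1D plume sits at x = vt; there the Gaussian factor is 1 and C_max = M/(n_e·A·√(4πDt)), where n_e·A is the pore area the mass is dissolved in.
√(4πDt) = √(4π × 3.02 × 5.86) = 14.91 m, so C_max = 260/(0.44 × 27.3 × 14.91) = 1.45 kg/m³.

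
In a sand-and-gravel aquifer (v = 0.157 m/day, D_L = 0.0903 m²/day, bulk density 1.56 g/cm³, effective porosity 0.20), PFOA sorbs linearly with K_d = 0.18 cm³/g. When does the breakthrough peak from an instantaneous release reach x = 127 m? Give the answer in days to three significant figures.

Retardation factor R = 1 + ρ_b·K_d/n = 1 + 1.56 × 0.18/0.20 = 2.404.
Sorption retards both mechanisms: v_R = v/R = 0.06531 m/day, D_R = D/R = 0.03756 m²/day.
Peak time from v_R²t² + 2D_R t − x² = 0: t = (√(D_R² + v_R²x²) − D_R)/v_R².
√(D_R² + v_R²x²) = √(0.03756² + 0.06531² × 127²) = 8.294; v_R² = 0.004265.
t = (8.294 − 0.03756)/0.004265 = 1940 days.

1940 days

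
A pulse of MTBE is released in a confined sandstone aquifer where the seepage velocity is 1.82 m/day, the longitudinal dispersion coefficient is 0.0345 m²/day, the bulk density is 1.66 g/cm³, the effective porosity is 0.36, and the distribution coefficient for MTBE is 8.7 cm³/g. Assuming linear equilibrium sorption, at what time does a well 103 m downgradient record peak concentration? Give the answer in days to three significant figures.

2330 days

Retardation factor R = 1 + ρ_b·K_d/n = 1 + 1.66 × 8.7/0.36 = 41.12.
Sorption retards both mechanisms: v_R = v/R = 0.04426 m/day, D_R = D/R = 0.0008390 m²/day.
Peak time from v_R²t² + 2D_R t − x² = 0: t = (√(D_R² + v_R²x²) − D_R)/v_R².
√(D_R² + v_R²x²) = √(0.0008390² + 0.04426² × 103²) = 4.559; v_R² = 0.001959.
t = (4.559 − 0.0008390)/0.001959 = 2330 days.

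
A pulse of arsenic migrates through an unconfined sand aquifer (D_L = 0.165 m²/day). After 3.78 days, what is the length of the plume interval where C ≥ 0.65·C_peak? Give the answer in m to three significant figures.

2.07 m

The plume is Gaussian with σ = √(2Dt) = √(2 × 0.165 × 3.78) = 1.117 m.
C/C_peak = exp(−Δx²/(2σ²)) = 0.65 ⇒ Δx = σ·√(−2 ln 0.65) = 1.117 × 0.9282 = 1.037 m.
Width = 2Δx = 2.07 m.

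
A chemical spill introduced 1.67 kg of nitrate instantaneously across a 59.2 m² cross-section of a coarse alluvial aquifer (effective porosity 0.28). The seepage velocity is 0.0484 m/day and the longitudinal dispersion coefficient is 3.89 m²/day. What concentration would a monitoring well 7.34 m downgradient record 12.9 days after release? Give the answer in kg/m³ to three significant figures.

For an instantaneous plane source, C(x,t) = M/(n_e·A·√(4πDt)) · exp(−(x−vt)²/(4Dt)), with n_e·A the pore (flow) area.
Plume center vt = 0.0484 × 12.9 = 0.62436 m, so the well at 7.34 m is 6.71564 m downgradient of the peak.
√(4πDt) = 25.11 m, giving peak height M/(n_e·A·√(4πDt)) = 1.67/(0.28 × 59.2 × 25.11) = 0.004012 kg/m³.
(x−vt)²/(4Dt) = (6.71564)²/(4 × 3.89 × 12.9) = 0.2247; exp(−0.2247) = 0.7988.
C = 0.004012 × 0.7988 = 0.00320 kg/m³.

0.00320 kg/m³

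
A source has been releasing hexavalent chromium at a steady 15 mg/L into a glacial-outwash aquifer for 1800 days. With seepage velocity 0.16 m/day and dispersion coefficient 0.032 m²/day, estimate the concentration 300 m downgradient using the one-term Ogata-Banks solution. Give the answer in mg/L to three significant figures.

1.98 mg/L

For a continuous step input, C/C₀ ≈ ½·erfc((x−vt)/(2√(Dt))).
vt = 0.16 × 1800 = 288 m and 2√(Dt) = 2√(0.032 × 1800) = 15.18 m.
Argument (x−vt)/(2√(Dt)) = (300 − 288)/15.18 = 0.7905; ½·erfc(0.7905) = 0.1318.
C = 15 × 0.1318 = 1.98 mg/L.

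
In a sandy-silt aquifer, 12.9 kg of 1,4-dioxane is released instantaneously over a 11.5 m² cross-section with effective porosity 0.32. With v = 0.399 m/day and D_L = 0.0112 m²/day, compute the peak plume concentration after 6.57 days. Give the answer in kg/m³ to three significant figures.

The peak of an instantaneous 1D plume sits at x = vt; there the Gaussian factor is 1 and C_max = M/(n_e·A·√(4πDt)), where n_e·A is the pore area the mass is dissolved in.
√(4πDt) = √(4π × 0.0112 × 6.57) = 0.9616 m, so C_max = 12.9/(0.32 × 11.5 × 0.9616) = 3.65 kg/m³.

3.65 kg/m³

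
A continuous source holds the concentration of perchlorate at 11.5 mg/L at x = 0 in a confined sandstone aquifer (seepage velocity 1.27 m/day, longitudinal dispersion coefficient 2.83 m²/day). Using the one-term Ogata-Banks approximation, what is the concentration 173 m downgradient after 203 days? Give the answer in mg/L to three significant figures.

For a continuous step input, C/C₀ ≈ ½·erfc((x−vt)/(2√(Dt))).
vt = 1.27 × 203 = 257.81 m and 2√(Dt) = 2√(2.83 × 203) = 47.94 m.
Argument (x−vt)/(2√(Dt)) = (173 − 257.81)/47.94 = -1.769; ½·erfc(-1.769) = 0.9938.
C = 11.5 × 0.9938 = 11.4 mg/L.

11.4 mg/L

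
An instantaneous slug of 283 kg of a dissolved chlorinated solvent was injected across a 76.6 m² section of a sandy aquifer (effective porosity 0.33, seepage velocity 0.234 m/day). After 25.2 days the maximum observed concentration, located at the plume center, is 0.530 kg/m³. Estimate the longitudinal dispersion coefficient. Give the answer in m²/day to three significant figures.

At the plume center C_max = M/(n_e·A·√(4πDt)), so D = M²/(4πt·(n_e·A·C_max)²).
n_e·A·C_max = 0.33 × 76.6 × 0.530 = 13.40 kg/m.
D = 283²/(4π × 25.2 × 13.40²) = 1.41 m²/day.

1.41 m²/day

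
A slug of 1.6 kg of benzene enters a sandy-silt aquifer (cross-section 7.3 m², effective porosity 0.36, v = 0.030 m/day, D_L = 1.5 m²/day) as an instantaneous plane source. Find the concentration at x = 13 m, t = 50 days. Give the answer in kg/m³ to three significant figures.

0.0128 kg/m³

For an instantaneous plane source, C(x,t) = M/(n_e·A·√(4πDt)) · exp(−(x−vt)²/(4Dt)), with n_e·A the pore (flow) area.
Plume center vt = 0.030 × 50 = 1.5 m, so the well at 13 m is 11.5 m downgradient of the peak.
√(4πDt) = 30.70 m, giving peak height M/(n_e·A·√(4πDt)) = 1.6/(0.36 × 7.3 × 30.70) = 0.01983 kg/m³.
(x−vt)²/(4Dt) = (11.5)²/(4 × 1.5 × 50) = 0.4408; exp(−0.4408) = 0.6435.
C = 0.01983 × 0.6435 = 0.0128 kg/m³.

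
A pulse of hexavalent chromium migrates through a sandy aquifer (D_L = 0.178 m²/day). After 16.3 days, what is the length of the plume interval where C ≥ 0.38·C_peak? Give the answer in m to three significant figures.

6.70 m

The plume is Gaussian with σ = √(2Dt) = √(2 × 0.178 × 16.3) = 2.409 m.
C/C_peak = exp(−Δx²/(2σ²)) = 0.38 ⇒ Δx = σ·√(−2 ln 0.38) = 2.409 × 1.391 = 3.351 m.
Width = 2Δx = 6.70 m.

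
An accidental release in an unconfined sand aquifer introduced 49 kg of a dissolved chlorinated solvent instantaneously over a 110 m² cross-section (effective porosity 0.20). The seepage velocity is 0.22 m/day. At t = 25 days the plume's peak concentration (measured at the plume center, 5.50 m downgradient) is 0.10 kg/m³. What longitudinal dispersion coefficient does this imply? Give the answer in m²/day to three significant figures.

1.58 m²/day

At the plume center C_max = M/(n_e·A·√(4πDt)), so D = M²/(4πt·(n_e·A·C_max)²).
n_e·A·C_max = 0.20 × 110 × 0.10 = 2.200 kg/m.
D = 49²/(4π × 25 × 2.200²) = 1.58 m²/day.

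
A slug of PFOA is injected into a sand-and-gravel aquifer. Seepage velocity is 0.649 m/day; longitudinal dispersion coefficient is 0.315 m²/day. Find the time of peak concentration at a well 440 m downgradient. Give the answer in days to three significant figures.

677 days

For the 1D instantaneous-source solution, setting ∂C/∂t = 0 at fixed x gives v²t² + 2Dt − x² = 0, so t = (√(D² + v²x²) − D)/v².
√(D² + v²x²) = √(0.315² + 0.649² × 440²) = 285.6; v² = 0.421201.
t = (285.6 − 0.315)/0.421201 = 677 days (vs. the pure-advection estimate x/v = 678 d).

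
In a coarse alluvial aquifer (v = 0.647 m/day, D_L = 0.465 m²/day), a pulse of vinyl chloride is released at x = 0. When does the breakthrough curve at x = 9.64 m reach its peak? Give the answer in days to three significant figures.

For the 1D instantaneous-source solution, setting ∂C/∂t = 0 at fixed x gives v²t² + 2Dt − x² = 0, so t = (√(D² + v²x²) − D)/v².
√(D² + v²x²) = √(0.465² + 0.647² × 9.64²) = 6.254; v² = 0.418609.
t = (6.254 − 0.465)/0.418609 = 13.8 days (vs. the pure-advection estimate x/v = 14.9 d).

13.8 days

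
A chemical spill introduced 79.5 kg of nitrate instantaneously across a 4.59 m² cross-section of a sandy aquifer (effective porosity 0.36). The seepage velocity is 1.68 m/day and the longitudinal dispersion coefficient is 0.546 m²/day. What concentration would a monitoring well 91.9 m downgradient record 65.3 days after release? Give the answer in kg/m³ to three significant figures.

0.246 kg/m³

For an instantaneous plane source, C(x,t) = M/(n_e·A·√(4πDt)) · exp(−(x−vt)²/(4Dt)), with n_e·A the pore (flow) area.
Plume center vt = 1.68 × 65.3 = 109.704 m, so the well at 91.9 m is 17.804 m upgradient of the peak.
√(4πDt) = 21.17 m, giving peak height M/(n_e·A·√(4πDt)) = 79.5/(0.36 × 4.59 × 21.17) = 2.273 kg/m³.
(x−vt)²/(4Dt) = (-17.804)²/(4 × 0.546 × 65.3) = 2.223; exp(−2.223) = 0.1083.
C = 2.273 × 0.1083 = 0.246 kg/m³.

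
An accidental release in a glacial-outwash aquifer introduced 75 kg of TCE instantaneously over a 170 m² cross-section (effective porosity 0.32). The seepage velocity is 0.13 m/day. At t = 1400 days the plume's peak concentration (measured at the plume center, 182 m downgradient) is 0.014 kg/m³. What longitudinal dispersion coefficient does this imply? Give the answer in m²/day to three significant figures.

0.551 m²/day

At the plume center C_max = M/(n_e·A·√(4πDt)), so D = M²/(4πt·(n_e·A·C_max)²).
n_e·A·C_max = 0.32 × 170 × 0.014 = 0.7616 kg/m.
D = 75²/(4π × 1400 × 0.7616²) = 0.551 m²/day.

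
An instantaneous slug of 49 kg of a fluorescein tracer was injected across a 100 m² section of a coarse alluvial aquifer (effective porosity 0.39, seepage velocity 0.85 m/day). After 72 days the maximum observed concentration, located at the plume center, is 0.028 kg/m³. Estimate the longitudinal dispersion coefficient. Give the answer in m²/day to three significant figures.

2.23 m²/day

At the plume center C_max = M/(n_e·A·√(4πDt)), so D = M²/(4πt·(n_e·A·C_max)²).
n_e·A·C_max = 0.39 × 100 × 0.028 = 1.092 kg/m.
D = 49²/(4π × 72 × 1.092²) = 2.23 m²/day.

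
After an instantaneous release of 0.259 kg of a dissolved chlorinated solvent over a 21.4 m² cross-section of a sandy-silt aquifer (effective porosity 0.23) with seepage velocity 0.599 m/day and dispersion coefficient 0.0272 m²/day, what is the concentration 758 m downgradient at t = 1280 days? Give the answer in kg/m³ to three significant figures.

0.00146 kg/m³

For an instantaneous plane source, C(x,t) = M/(n_e·A·√(4πDt)) · exp(−(x−vt)²/(4Dt)), with n_e·A the pore (flow) area.
Plume center vt = 0.599 × 1280 = 766.72 m, so the well at 758 m is 8.72 m upgradient of the peak.
√(4πDt) = 20.92 m, giving peak height M/(n_e·A·√(4πDt)) = 0.259/(0.23 × 21.4 × 20.92) = 0.002515 kg/m³.
(x−vt)²/(4Dt) = (-8.72)²/(4 × 0.0272 × 1280) = 0.5460; exp(−0.5460) = 0.5793.
C = 0.002515 × 0.5793 = 0.00146 kg/m³.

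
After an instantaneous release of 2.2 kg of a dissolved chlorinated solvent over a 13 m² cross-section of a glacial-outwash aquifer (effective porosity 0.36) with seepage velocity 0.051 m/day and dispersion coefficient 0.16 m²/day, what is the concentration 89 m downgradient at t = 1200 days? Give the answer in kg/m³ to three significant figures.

0.00350 kg/m³

For an instantaneous plane source, C(x,t) = M/(n_e·A·√(4πDt)) · exp(−(x−vt)²/(4Dt)), with n_e·A the pore (flow) area.
Plume center vt = 0.051 × 1200 = 61.2 m, so the well at 89 m is 27.8 m downgradient of the peak.
√(4πDt) = 49.12 m, giving peak height M/(n_e·A·√(4πDt)) = 2.2/(0.36 × 13 × 49.12) = 0.009570 kg/m³.
(x−vt)²/(4Dt) = (27.8)²/(4 × 0.16 × 1200) = 1.006; exp(−1.006) = 0.3657.
C = 0.009570 × 0.3657 = 0.00350 kg/m³.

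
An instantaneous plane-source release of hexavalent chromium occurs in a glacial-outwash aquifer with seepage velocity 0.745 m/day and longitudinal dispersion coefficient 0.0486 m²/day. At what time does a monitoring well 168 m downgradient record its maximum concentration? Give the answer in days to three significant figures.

For the 1D instantaneous-source solution, setting ∂C/∂t = 0 at fixed x gives v²t² + 2Dt − x² = 0, so t = (√(D² + v²x²) − D)/v².
√(D² + v²x²) = √(0.0486² + 0.745² × 168²) = 125.2; v² = 0.555025.
t = (125.2 − 0.0486)/0.555025 = 225 days (vs. the pure-advection estimate x/v = 226 d).

225 days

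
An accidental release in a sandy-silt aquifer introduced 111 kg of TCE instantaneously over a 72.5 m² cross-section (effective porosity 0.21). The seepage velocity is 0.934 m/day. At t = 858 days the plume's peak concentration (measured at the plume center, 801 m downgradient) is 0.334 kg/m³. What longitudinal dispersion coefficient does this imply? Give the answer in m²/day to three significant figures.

At the plume center C_max = M/(n_e·A·√(4πDt)), so D = M²/(4πt·(n_e·A·C_max)²).
n_e·A·C_max = 0.21 × 72.5 × 0.334 = 5.085 kg/m.
D = 111²/(4π × 858 × 5.085²) = 0.0442 m²/day.

0.0442 m²/day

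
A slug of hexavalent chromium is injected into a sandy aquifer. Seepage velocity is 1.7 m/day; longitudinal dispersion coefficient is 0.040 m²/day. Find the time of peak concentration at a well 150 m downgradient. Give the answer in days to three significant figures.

For the 1D instantaneous-source solution, setting ∂C/∂t = 0 at fixed x gives v²t² + 2Dt − x² = 0, so t = (√(D² + v²x²) − D)/v².
√(D² + v²x²) = √(0.040² + 1.7² × 150²) = 255.0; v² = 2.89.
t = (255.0 − 0.040)/2.89 = 88.2 days (vs. the pure-advection estimate x/v = 88.2 d).

88.2 days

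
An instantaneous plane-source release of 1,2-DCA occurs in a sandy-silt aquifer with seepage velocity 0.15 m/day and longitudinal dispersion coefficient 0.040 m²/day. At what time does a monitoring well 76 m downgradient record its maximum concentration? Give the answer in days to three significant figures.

505 days

For the 1D instantaneous-source solution, setting ∂C/∂t = 0 at fixed x gives v²t² + 2Dt − x² = 0, so t = (√(D² + v²x²) − D)/v².
√(D² + v²x²) = √(0.040² + 0.15² × 76²) = 11.40; v² = 0.0225.
t = (11.40 − 0.040)/0.0225 = 505 days (vs. the pure-advection estimate x/v = 507 d).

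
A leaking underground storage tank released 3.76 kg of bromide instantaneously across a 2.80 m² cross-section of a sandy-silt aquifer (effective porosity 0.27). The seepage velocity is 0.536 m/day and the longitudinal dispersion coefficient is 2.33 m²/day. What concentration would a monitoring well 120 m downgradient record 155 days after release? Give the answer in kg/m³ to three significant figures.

For an instantaneous plane source, C(x,t) = M/(n_e·A·√(4πDt)) · exp(−(x−vt)²/(4Dt)), with n_e·A the pore (flow) area.
Plume center vt = 0.536 × 155 = 83.08 m, so the well at 120 m is 36.92 m downgradient of the peak.
√(4πDt) = 67.37 m, giving peak height M/(n_e·A·√(4πDt)) = 3.76/(0.27 × 2.80 × 67.37) = 0.07382 kg/m³.
(x−vt)²/(4Dt) = (36.92)²/(4 × 2.33 × 155) = 0.9436; exp(−0.9436) = 0.3892.
C = 0.07382 × 0.3892 = 0.0287 kg/m³.

0.0287 kg/m³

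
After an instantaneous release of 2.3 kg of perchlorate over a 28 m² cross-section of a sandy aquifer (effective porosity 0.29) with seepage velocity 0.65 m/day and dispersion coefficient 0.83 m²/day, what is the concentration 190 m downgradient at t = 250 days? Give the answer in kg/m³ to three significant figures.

0.00223 kg/m³

For an instantaneous plane source, C(x,t) = M/(n_e·A·√(4πDt)) · exp(−(x−vt)²/(4Dt)), with n_e·A the pore (flow) area.
Plume center vt = 0.65 × 250 = 162.5 m, so the well at 190 m is 27.5 m downgradient of the peak.
√(4πDt) = 51.06 m, giving peak height M/(n_e·A·√(4πDt)) = 2.3/(0.29 × 28 × 51.06) = 0.005547 kg/m³.
(x−vt)²/(4Dt) = (27.5)²/(4 × 0.83 × 250) = 0.9111; exp(−0.9111) = 0.4021.
C = 0.005547 × 0.4021 = 0.00223 kg/m³.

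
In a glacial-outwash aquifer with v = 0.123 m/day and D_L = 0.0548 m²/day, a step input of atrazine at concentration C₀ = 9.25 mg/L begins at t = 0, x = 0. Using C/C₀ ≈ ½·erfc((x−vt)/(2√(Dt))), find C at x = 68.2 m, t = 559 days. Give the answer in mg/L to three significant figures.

4.89 mg/L

For a continuous step input, C/C₀ ≈ ½·erfc((x−vt)/(2√(Dt))).
vt = 0.123 × 559 = 68.757 m and 2√(Dt) = 2√(0.0548 × 559) = 11.07 m.
Argument (x−vt)/(2√(Dt)) = (68.2 − 68.757)/11.07 = -0.05032; ½·erfc(-0.05032) = 0.5284.
C = 9.25 × 0.5284 = 4.89 mg/L.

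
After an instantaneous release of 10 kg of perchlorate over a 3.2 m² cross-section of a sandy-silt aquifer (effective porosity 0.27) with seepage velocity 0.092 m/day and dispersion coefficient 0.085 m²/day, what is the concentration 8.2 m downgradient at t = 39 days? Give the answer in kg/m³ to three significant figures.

0.361 kg/m³

For an instantaneous plane source, C(x,t) = M/(n_e·A·√(4πDt)) · exp(−(x−vt)²/(4Dt)), with n_e·A the pore (flow) area.
Plume center vt = 0.092 × 39 = 3.588 m, so the well at 8.2 m is 4.612 m downgradient of the peak.
√(4πDt) = 6.454 m, giving peak height M/(n_e·A·√(4πDt)) = 10/(0.27 × 3.2 × 6.454) = 1.793 kg/m³.
(x−vt)²/(4Dt) = (4.612)²/(4 × 0.085 × 39) = 1.604; exp(−1.604) = 0.2011.
C = 1.793 × 0.2011 = 0.361 kg/m³.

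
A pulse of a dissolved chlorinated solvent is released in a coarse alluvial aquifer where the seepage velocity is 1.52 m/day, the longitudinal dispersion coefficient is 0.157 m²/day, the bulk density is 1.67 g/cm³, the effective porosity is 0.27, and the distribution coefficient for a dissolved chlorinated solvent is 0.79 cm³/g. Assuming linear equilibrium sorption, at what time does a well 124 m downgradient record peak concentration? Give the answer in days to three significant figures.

480 days

Retardation factor R = 1 + ρ_b·K_d/n = 1 + 1.67 × 0.79/0.27 = 5.886.
Sorption retards both mechanisms: v_R = v/R = 0.2582 m/day, D_R = D/R = 0.02667 m²/day.
Peak time from v_R²t² + 2D_R t − x² = 0: t = (√(D_R² + v_R²x²) − D_R)/v_R².
√(D_R² + v_R²x²) = √(0.02667² + 0.2582² × 124²) = 32.02; v_R² = 0.06667.
t = (32.02 − 0.02667)/0.06667 = 480 days.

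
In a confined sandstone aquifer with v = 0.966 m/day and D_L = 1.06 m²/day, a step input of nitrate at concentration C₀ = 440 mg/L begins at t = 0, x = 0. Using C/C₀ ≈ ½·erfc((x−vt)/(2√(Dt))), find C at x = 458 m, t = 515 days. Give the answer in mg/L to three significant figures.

389 mg/L

For a continuous step input, C/C₀ ≈ ½·erfc((x−vt)/(2√(Dt))).
vt = 0.966 × 515 = 497.49 m and 2√(Dt) = 2√(1.06 × 515) = 46.73 m.
Argument (x−vt)/(2√(Dt)) = (458 − 497.49)/46.73 = -0.8451; ½·erfc(-0.8451) = 0.8840.
C = 440 × 0.8840 = 389 mg/L.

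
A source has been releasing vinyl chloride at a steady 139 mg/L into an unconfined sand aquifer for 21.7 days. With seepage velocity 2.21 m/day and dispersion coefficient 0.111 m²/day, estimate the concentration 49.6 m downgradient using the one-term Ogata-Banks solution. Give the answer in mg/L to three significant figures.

For a continuous step input, C/C₀ ≈ ½·erfc((x−vt)/(2√(Dt))).
vt = 2.21 × 21.7 = 47.957 m and 2√(Dt) = 2√(0.111 × 21.7) = 3.104 m.
Argument (x−vt)/(2√(Dt)) = (49.6 − 47.957)/3.104 = 0.5293; ½·erfc(0.5293) = 0.2271.
C = 139 × 0.2271 = 31.6 mg/L.

31.6 mg/L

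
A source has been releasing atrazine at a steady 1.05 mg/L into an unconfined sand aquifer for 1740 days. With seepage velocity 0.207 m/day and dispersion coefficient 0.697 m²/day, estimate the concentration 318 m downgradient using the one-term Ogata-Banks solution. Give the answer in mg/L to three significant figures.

0.844 mg/L

For a continuous step input, C/C₀ ≈ ½·erfc((x−vt)/(2√(Dt))).
vt = 0.207 × 1740 = 360.18 m and 2√(Dt) = 2√(0.697 × 1740) = 69.65 m.
Argument (x−vt)/(2√(Dt)) = (318 − 360.18)/69.65 = -0.6056; ½·erfc(-0.6056) = 0.8041.
C = 1.05 × 0.8041 = 0.844 mg/L.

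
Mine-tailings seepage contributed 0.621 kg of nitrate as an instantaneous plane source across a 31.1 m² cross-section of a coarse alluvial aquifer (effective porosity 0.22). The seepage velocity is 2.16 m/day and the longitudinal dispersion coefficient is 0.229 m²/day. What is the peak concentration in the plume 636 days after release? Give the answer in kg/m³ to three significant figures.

0.00212 kg/m³

The peak of an instantaneous 1D plume sits at x = vt; there the Gaussian factor is 1 and C_max = M/(n_e·A·√(4πDt)), where n_e·A is the pore area the mass is dissolved in.
√(4πDt) = √(4π × 0.229 × 636) = 42.78 m, so C_max = 0.621/(0.22 × 31.1 × 42.78) = 0.00212 kg/m³.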